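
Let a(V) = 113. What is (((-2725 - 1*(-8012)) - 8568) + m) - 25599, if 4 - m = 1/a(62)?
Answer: -3262989/113 ≈ -28876.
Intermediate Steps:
m = 451/113 (m = 4 - 1/113 = 451/113 ≈ 3.9911)
(((-2725 - 1*(-8012)) - 8568) + m) - 25599 = (((-2725 - 1*(-8012)) - 8568) + 451/113) - 25599 = (((-2725 + 8012) - 8568) + 451/113) - 25599 = ((5287 - 8568) + 451/113) - 25599 = (-3281 + 451/113) - 25599 = -370302/113 - 25599 = -3262989/113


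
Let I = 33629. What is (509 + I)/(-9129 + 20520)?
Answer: 34138/11391 ≈ 2.9969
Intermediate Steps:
(509 + I)/(-9129 + 20520) = (509 + 33629)/(-9129 + 20520) = 34138/11391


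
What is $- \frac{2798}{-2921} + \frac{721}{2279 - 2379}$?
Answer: $- \frac{1826241}{292100} \approx -6.2521$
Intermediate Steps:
$- \frac{2798}{-2921} + \frac{721}{2279 - 2379} = \left(-2798\right) \left(- \frac{1}{2921}\right) + \frac{721}{-100} = \frac{2798}{2921} + 721 \left(- \frac{1}{100}\right) = \frac{2798}{2921} - \frac{721}{100} = - \frac{1826241}{292100}$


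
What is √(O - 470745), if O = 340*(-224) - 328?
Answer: I*√547233 ≈ 739.75*I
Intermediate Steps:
O = -76488 (O = -76160 - 328 = -76488)
√(O - 470745) = √(-76488 - 470745) = √(-547233) = I*√547233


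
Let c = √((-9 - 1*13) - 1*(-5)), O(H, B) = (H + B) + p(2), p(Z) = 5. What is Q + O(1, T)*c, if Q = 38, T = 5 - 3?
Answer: 38 + 8*I*√17 ≈ 38.0 + 32.985*I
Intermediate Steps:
T = 2
O(H, B) = 5 + B + H (O(H, B) = (H + B) + 5 = (B + H) + 5 = 5 + B + H)
c = I*√17 (c = √((-9 - 13) + 5) = √(-22 + 5) = √(-17) = I*√17 ≈ 4.1231*I)
Q + O(1, T)*c = 38 + (5 + 2 + 1)*(I*√17) = 38 + 8*(I*√17) = 38 + 8*I*√17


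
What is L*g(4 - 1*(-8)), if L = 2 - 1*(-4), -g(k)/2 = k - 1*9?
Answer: -36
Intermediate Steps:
g(k) = 18 - 2*k (g(k) = -2*(k - 1*9) = -2*(k - 9) = -2*(-9 + k) = 18 - 2*k)
L = 6 (L = 2 + 4 = 6)
L*g(4 - 1*(-8)) = 6*(18 - 2*(4 - 1*(-8))) = 6*(18 - 2*(4 + 8)) = 6*(18 - 2*12) = 6*(18 - 24) = 6*(-6) = -36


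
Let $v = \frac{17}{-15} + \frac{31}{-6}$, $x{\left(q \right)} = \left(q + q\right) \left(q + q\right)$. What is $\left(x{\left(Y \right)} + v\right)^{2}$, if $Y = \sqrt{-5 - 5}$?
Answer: $\frac{214369}{100} \approx 2143.7$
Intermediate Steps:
$Y = i \sqrt{10}$ ($Y = \sqrt{-10} = i \sqrt{10} \approx 3.1623 i$)
$x{\left(q \right)} = 4 q^{2}$ ($x{\left(q \right)} = 2 q 2 q = 4 q^{2}$)
$v = - \frac{63}{10}$ ($v = 17 \left(- \frac{1}{15}\right) + 31 \left(- \frac{1}{6}\right) = - \frac{17}{15} - \frac{31}{6} = - \frac{63}{10} \approx -6.3$)
$\left(x{\left(Y \right)} + v\right)^{2} = \left(4 \left(i \sqrt{10}\right)^{2} - \frac{63}{10}\right)^{2} = \left(4 \left(-10\right) - \frac{63}{10}\right)^{2} = \left(-40 - \frac{63}{10}\right)^{2} = \left(- \frac{463}{10}\right)^{2} = \frac{214369}{100}$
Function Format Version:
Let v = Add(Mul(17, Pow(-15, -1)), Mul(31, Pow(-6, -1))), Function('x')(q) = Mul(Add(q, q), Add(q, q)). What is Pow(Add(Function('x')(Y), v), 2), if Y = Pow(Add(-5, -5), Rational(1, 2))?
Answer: Rational(214369, 100) ≈ 2143.7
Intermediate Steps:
Y = Mul(I, Pow(10, Rational(1, 2))) (Y = Pow(-10, Rational(1, 2)) = Mul(I, Pow(10, Rational(1, 2))) ≈ Mul(3.1623, I))
Function('x')(q) = Mul(4, Pow(q, 2)) (Function('x')(q) = Mul(Mul(2, q), Mul(2, q)) = Mul(4, Pow(q, 2)))
v = Rational(-63, 10) (v = Add(Mul(17, Rational(-1, 15)), Mul(31, Rational(-1, 6))) = Add(Rational(-17, 15), Rational(-31, 6)) = Rational(-63, 10) ≈ -6.3000)
Pow(Add(Function('x')(Y), v), 2) = Pow(Add(Mul(4, Pow(Mul(I, Pow(10, Rational(1, 2))), 2)), Rational(-63, 10)), 2) = Pow(Add(Mul(4, -10), Rational(-63, 10)), 2) = Pow(Add(-40, Rational(-63, 10)), 2) = Pow(Rational(-463, 10), 2) = Rational(214369, 100)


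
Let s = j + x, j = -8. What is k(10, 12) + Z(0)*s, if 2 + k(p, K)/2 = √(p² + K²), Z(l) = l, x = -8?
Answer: -4 + 4*√61 ≈ 27.241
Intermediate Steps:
k(p, K) = -4 + 2*√(K² + p²) (k(p, K) = -4 + 2*√(p² + K²) = -4 + 2*√(K² + p²))
s = -16 (s = -8 - 8 = -16)
k(10, 12) + Z(0)*s = (-4 + 2*√(12² + 10²)) + 0*(-16) = (-4 + 2*√(144 + 100)) + 0 = (-4 + 2*√244) + 0 = (-4 + 2*(2*√61)) + 0 = (-4 + 4*√61) + 0 = -4 + 4*√61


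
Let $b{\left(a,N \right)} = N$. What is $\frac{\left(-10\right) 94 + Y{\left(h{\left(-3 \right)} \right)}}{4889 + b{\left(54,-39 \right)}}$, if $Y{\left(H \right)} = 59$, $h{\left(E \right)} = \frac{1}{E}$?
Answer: $- \frac{881}{4850} \approx -0.18165$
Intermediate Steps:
$\frac{\left(-10\right) 94 + Y{\left(h{\left(-3 \right)} \right)}}{4889 + b{\left(54,-39 \right)}} = \frac{\left(-10\right) 94 + 59}{4889 - 39} = \frac{-940 + 59}{4850} = \left(-881\right) \frac{1}{4850} = - \frac{881}{4850}$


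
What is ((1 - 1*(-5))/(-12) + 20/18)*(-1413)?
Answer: -1727/2 ≈ -863.50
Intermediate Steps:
((1 - 1*(-5))/(-12) + 20/18)*(-1413) = ((1 + 5)*(-1/12) + 20*(1/18))*(-1413) = (6*(-1/12) + 10/9)*(-1413) = (-½ + 10/9)*(-1413) = (11/18)*(-1413) = -1727/2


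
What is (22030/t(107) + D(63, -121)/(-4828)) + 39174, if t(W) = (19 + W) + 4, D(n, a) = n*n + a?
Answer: 617325749/15691 ≈ 39343.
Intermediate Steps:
D(n, a) = a + n² (D(n, a) = n² + a = a + n²)
t(W) = 23 + W
(22030/t(107) + D(63, -121)/(-4828)) + 39174 = (22030/(23 + 107) + (-121 + 63²)/(-4828)) + 39174 = (22030/130 + (-121 + 3969)*(-1/4828)) + 39174 = (22030*(1/130) + 3848*(-1/4828)) + 39174 = (2203/13 - 962/1207) + 39174 = 2646515/15691 + 39174 = 617325749/15691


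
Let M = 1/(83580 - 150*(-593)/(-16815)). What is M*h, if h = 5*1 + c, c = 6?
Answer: 12331/93687250 ≈ 0.00013162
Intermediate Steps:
h = 11 (h = 5*1 + 6 = 5 + 6 = 11)
M = 1121/93687250 (M = 1/(83580 + 88950*(-1/16815)) = 1/(83580 - 5930/1121) = 1/(93687250/1121) = 1121/93687250 ≈ 1.1965e-5)
M*h = (1121/93687250)*11 = 12331/93687250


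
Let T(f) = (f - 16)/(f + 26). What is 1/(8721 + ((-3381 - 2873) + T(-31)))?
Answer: 5/12382 ≈ 0.00040381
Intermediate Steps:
T(f) = (-16 + f)/(26 + f)
1/(8721 + ((-3381 - 2873) + T(-31))) = 1/(8721 + ((-3381 - 2873) + (-16 - 31)/(26 - 31))) = 1/(8721 + (-6254 - 47/(-5))) = 1/(8721 + (-6254 - ⅕*(-47))) = 1/(8721 + (-6254 + 47/5)) = 1/(8721 - 31223/5) = 1/(12382/5) = 5/12382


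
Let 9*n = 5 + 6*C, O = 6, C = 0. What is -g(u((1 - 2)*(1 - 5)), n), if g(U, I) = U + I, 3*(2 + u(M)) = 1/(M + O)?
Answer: 127/90 ≈ 1.4111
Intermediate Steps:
u(M) = -2 + 1/(3*(6 + M)) (u(M) = -2 + 1/(3*(M + 6)) = -2 + 1/(3*(6 + M)))
n = 5/9 (n = (5 + 6*0)/9 = (5 + 0)/9 = (⅑)*5 = 5/9 ≈ 0.55556)
g(U, I) = I + U
-g(u((1 - 2)*(1 - 5)), n) = -(5/9 + (-35 - 6*(1 - 2)*(1 - 5))/(3*(6 + (1 - 2)*(1 - 5)))) = -(5/9 + (-35 - (-6)*(-4))/(3*(6 - 1*(-4)))) = -(5/9 + (-35 - 6*4)/(3*(6 + 4))) = -(5/9 + (⅓)*(-35 - 24)/10) = -(5/9 + (⅓)*(⅒)*(-59)) = -(5/9 - 59/30) = -1*(-127/90) = 127/90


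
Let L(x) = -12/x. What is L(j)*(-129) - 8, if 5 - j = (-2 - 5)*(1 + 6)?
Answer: 62/3 ≈ 20.667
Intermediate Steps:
j = 54 (j = 5 - (-2 - 5)*(1 + 6) = 5 - (-7)*7 = 5 - 1*(-49) = 5 + 49 = 54)
L(j)*(-129) - 8 = -12/54*(-129) - 8 = -12*1/54*(-129) - 8 = -2/9*(-129) - 8 = 86/3 - 8 = 62/3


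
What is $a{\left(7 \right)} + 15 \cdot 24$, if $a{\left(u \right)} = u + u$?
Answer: $374$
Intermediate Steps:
$a{\left(u \right)} = 2 u$
$a{\left(7 \right)} + 15 \cdot 24 = 2 \cdot 7 + 15 \cdot 24 = 14 + 360 = 374$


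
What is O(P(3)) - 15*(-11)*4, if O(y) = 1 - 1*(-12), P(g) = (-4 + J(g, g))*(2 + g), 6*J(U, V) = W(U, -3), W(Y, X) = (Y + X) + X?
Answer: 673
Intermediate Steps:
W(Y, X) = Y + 2*X (W(Y, X) = (X + Y) + X = Y + 2*X)
J(U, V) = -1 + U/6 (J(U, V) = (U + 2*(-3))/6 = (U - 6)/6 = (-6 + U)/6 = -1 + U/6)
P(g) = (-5 + g/6)*(2 + g) (P(g) = (-4 + (-1 + g/6))*(2 + g) = (-5 + g/6)*(2 + g))
O(y) = 13 (O(y) = 1 + 12 = 13)
O(P(3)) - 15*(-11)*4 = 13 - 15*(-11)*4 = 13 - (-165)*4 = 13 - 1*(-660) = 13 + 660 = 673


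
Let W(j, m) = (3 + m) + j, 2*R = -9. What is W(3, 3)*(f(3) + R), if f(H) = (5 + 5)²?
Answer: 1719/2 ≈ 859.50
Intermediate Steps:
R = -9/2 (R = (½)*(-9) = -9/2 ≈ -4.5000)
W(j, m) = 3 + j + m
f(H) = 100 (f(H) = 10² = 100)
W(3, 3)*(f(3) + R) = (3 + 3 + 3)*(100 - 9/2) = 9*(191/2) = 1719/2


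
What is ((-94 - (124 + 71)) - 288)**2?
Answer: 332929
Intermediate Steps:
((-94 - (124 + 71)) - 288)**2 = ((-94 - 1*195) - 288)**2 = ((-94 - 195) - 288)**2 = (-289 - 288)**2 = (-577)**2 = 332929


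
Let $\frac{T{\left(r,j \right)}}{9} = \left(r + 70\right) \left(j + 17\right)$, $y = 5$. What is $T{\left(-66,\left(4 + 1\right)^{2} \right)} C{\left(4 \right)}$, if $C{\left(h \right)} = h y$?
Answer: $30240$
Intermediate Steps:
$T{\left(r,j \right)} = 9 \left(17 + j\right) \left(70 + r\right)$ ($T{\left(r,j \right)} = 9 \left(r + 70\right) \left(j + 17\right) = 9 \left(70 + r\right) \left(17 + j\right) = 9 \left(17 + j\right) \left(70 + r\right)$)
$C{\left(h \right)} = 5 h$ ($C{\left(h \right)} = h 5 = 5 h$)
$T{\left(-66,\left(4 + 1\right)^{2} \right)} C{\left(4 \right)} = \left(10710 + 153 \left(-66\right) + 630 \left(4 + 1\right)^{2} + 9 \left(4 + 1\right)^{2} \left(-66\right)\right) 5 \cdot 4 = \left(10710 - 10098 + 630 \cdot 5^{2} + 9 \cdot 5^{2} \left(-66\right)\right) 20 = \left(10710 - 10098 + 630 \cdot 25 + 9 \cdot 25 \left(-66\right)\right) 20 = \left(10710 - 10098 + 15750 - 14850\right) 20 = 1512 \cdot 20 = 30240$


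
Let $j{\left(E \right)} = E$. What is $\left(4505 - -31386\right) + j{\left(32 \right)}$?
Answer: $35923$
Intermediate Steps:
$\left(4505 - -31386\right) + j{\left(32 \right)} = \left(4505 - -31386\right) + 32 = \left(4505 + 31386\right) + 32 = 35891 + 32 = 35923$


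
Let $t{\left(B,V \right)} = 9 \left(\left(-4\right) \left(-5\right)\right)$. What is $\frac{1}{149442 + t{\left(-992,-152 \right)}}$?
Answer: $\frac{1}{149622} \approx 6.6835 \cdot 10^{-6}$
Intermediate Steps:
$t{\left(B,V \right)} = 180$ ($t{\left(B,V \right)} = 9 \cdot 20 = 180$)
$\frac{1}{149442 + t{\left(-992,-152 \right)}} = \frac{1}{149442 + 180} = \frac{1}{149622}$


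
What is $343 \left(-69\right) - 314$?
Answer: $-23981$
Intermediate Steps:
$343 \left(-69\right) - 314 = -23667 - 314 = -23981$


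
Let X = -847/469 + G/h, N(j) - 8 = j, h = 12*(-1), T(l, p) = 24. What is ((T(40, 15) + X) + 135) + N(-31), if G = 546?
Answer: 11885/134 ≈ 88.694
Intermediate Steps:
h = -12
N(j) = 8 + j
X = -6339/134 (X = -847/469 + 546/(-12) = -847*1/469 + 546*(-1/12) = -121/67 - 91/2 = -6339/134 ≈ -47.306)
((T(40, 15) + X) + 135) + N(-31) = ((24 - 6339/134) + 135) + (8 - 31) = (-3123/134 + 135) - 23 = 14967/134 - 23 = 11885/134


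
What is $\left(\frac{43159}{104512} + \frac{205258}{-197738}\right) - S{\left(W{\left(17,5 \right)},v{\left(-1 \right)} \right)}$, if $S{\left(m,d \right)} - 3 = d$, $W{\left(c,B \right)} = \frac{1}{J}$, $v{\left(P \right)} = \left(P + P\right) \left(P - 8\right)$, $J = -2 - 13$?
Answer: $- \frac{223451810365}{10332996928} \approx -21.625$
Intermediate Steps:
$J = -15$
$v{\left(P \right)} = 2 P \left(-8 + P\right)$
$W{\left(c,B \right)} = - \frac{1}{15}$ ($W{\left(c,B \right)} = \frac{1}{-15} = - \frac{1}{15}$)
$S{\left(m,d \right)} = 3 + d$
$\left(\frac{43159}{104512} + \frac{205258}{-197738}\right) - S{\left(W{\left(17,5 \right)},v{\left(-1 \right)} \right)} = \left(\frac{43159}{104512} + \frac{205258}{-197738}\right) - \left(3 + 2 \left(-1\right) \left(-8 - 1\right)\right) = \left(43159 \cdot \frac{1}{104512} + 205258 \left(- \frac{1}{197738}\right)\right) - \left(3 + 2 \left(-1\right) \left(-9\right)\right) = \left(\frac{43159}{104512} - \frac{102629}{98869}\right) - \left(3 + 18\right) = - \frac{6458874877}{10332996928} - 21 = - \frac{223451810365}{10332996928}$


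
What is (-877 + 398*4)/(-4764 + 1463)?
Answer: -715/3301 ≈ -0.21660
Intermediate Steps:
(-877 + 398*4)/(-4764 + 1463) = (-877 + 1592)/(-3301) = 715*(-1/3301) = -715/3301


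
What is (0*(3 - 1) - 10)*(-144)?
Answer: 1440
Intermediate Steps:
(0*(3 - 1) - 10)*(-144) = (0*2 - 10)*(-144) = (0 - 10)*(-144) = -10*(-144) = 1440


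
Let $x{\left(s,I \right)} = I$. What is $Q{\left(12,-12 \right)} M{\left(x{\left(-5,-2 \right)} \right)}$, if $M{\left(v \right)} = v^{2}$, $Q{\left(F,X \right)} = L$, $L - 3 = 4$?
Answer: $28$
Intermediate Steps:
$L = 7$ ($L = 3 + 4 = 7$)
$Q{\left(F,X \right)} = 7$
$Q{\left(12,-12 \right)} M{\left(x{\left(-5,-2 \right)} \right)} = 7 \left(-2\right)^{2} = 7 \cdot 4 = 28$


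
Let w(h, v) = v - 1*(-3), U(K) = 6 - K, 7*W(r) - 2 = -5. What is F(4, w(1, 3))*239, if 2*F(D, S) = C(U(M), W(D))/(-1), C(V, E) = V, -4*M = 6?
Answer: -3585/4 ≈ -896.25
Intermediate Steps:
M = -3/2 (M = -¼*6 = -3/2 ≈ -1.5000)
W(r) = -3/7 (W(r) = 2/7 + (⅐)*(-5) = 2/7 - 5/7 = -3/7)
w(h, v) = 3 + v (w(h, v) = v + 3 = 3 + v)
F(D, S) = -15/4 (F(D, S) = ((6 - 1*(-3/2))/(-1))/2 = ((6 + 3/2)*(-1))/2 = ((15/2)*(-1))/2 = (½)*(-15/2) = -15/4)
F(4, w(1, 3))*239 = -15/4*239 = -3585/4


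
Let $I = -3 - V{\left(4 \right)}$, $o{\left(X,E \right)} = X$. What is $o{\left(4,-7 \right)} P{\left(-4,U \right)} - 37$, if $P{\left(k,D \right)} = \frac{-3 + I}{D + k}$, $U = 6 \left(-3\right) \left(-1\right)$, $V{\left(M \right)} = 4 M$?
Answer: $- \frac{303}{7} \approx -43.286$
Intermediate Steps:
$U = 18$ ($U = \left(-18\right) \left(-1\right) = 18$)
$I = -19$ ($I = -3 - 4 \cdot 4 = -3 - 16 = -19$)
$P{\left(k,D \right)} = - \frac{22}{D + k}$ ($P{\left(k,D \right)} = \frac{-3 - 19}{D + k} = - \frac{22}{D + k}$)
$o{\left(4,-7 \right)} P{\left(-4,U \right)} - 37 = 4 \left(- \frac{22}{18 - 4}\right) - 37 = 4 \left(- \frac{22}{14}\right) - 37 = 4 \left(\left(-22\right) \frac{1}{14}\right) - 37 = 4 \left(- \frac{11}{7}\right) - 37 = - \frac{44}{7} - 37 = - \frac{303}{7}$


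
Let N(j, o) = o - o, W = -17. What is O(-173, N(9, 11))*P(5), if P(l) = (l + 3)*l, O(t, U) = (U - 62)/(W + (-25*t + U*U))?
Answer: -620/1077 ≈ -0.57567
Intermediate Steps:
N(j, o) = 0
O(t, U) = (-62 + U)/(-17 + U**2 - 25*t) (O(t, U) = (U - 62)/(-17 + (-25*t + U*U)) = (-62 + U)/(-17 + (-25*t + U**2)) = (-62 + U)/(-17 + (U**2 - 25*t)) = (-62 + U)/(-17 + U**2 - 25*t))
P(l) = l*(3 + l) (P(l) = (3 + l)*l = l*(3 + l))
O(-173, N(9, 11))*P(5) = ((62 - 1*0)/(17 - 1*0**2 + 25*(-173)))*(5*(3 + 5)) = ((62 + 0)/(17 - 1*0 - 4325))*(5*8) = (62/(17 + 0 - 4325))*40 = (62/(-4308))*40 = -1/4308*62*40 = -31/2154*40 = -620/1077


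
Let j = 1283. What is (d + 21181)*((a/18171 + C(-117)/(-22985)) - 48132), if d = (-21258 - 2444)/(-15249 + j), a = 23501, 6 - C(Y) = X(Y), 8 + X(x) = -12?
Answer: -991168813463068306298/972174272535 ≈ -1.0195e+9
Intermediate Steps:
X(x) = -20 (X(x) = -8 - 12 = -20)
C(Y) = 26 (C(Y) = 6 - 1*(-20) = 6 + 20 = 26)
d = 11851/6983 (d = (-21258 - 2444)/(-15249 + 1283) = -23702/(-13966) = -23702*(-1/13966) = 11851/6983 ≈ 1.6971)
(d + 21181)*((a/18171 + C(-117)/(-22985)) - 48132) = (11851/6983 + 21181)*((23501/18171 + 26/(-22985)) - 48132) = 147918774*((23501*(1/18171) + 26*(-1/22985)) - 48132)/6983 = 147918774*((23501/18171 - 26/22985) - 48132)/6983 = 147918774*(539698039/417660435 - 48132)/6983 = (147918774/6983)*(-20102292359381/417660435) = -991168813463068306298/972174272535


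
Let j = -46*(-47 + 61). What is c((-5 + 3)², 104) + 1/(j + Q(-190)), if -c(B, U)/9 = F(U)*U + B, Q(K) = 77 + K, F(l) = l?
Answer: -73716661/757 ≈ -97380.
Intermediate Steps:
j = -644 (j = -46*14 = -644)
c(B, U) = -9*B - 9*U² (c(B, U) = -9*(U*U + B) = -9*(U² + B) = -9*(B + U²) = -9*B - 9*U²)
c((-5 + 3)², 104) + 1/(j + Q(-190)) = (-9*(-5 + 3)² - 9*104²) + 1/(-644 + (77 - 190)) = (-9*(-2)² - 9*10816) + 1/(-644 - 113) = (-9*4 - 97344) + 1/(-757) = (-36 - 97344) - 1/757 = -97380 - 1/757 = -73716661/757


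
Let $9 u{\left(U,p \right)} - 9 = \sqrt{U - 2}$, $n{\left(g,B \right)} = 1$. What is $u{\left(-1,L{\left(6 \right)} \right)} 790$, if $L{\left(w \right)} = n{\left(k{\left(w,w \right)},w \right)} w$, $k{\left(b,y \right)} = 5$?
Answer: $790 + \frac{790 i \sqrt{3}}{9} \approx 790.0 + 152.04 i$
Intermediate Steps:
$L{\left(w \right)} = w$ ($L{\left(w \right)} = 1 w = w$)
$u{\left(U,p \right)} = 1 + \frac{\sqrt{-2 + U}}{9}$ ($u{\left(U,p \right)} = 1 + \frac{\sqrt{U - 2}}{9} = 1 + \frac{\sqrt{-2 + U}}{9}$)
$u{\left(-1,L{\left(6 \right)} \right)} 790 = \left(1 + \frac{\sqrt{-2 - 1}}{9}\right) 790 = \left(1 + \frac{\sqrt{-3}}{9}\right) 790 = \left(1 + \frac{i \sqrt{3}}{9}\right) 790 = 790 + \frac{790 i \sqrt{3}}{9}$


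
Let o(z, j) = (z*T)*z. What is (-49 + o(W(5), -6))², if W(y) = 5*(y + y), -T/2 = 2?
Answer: 100982401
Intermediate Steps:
T = -4 (T = -2*2 = -4)
W(y) = 10*y (W(y) = 5*(2*y) = 10*y)
o(z, j) = -4*z² (o(z, j) = (z*(-4))*z = (-4*z)*z = -4*z²)
(-49 + o(W(5), -6))² = (-49 - 4*(10*5)²)² = (-49 - 4*50²)² = (-49 - 4*2500)² = (-49 - 10000)² = (-10049)² = 100982401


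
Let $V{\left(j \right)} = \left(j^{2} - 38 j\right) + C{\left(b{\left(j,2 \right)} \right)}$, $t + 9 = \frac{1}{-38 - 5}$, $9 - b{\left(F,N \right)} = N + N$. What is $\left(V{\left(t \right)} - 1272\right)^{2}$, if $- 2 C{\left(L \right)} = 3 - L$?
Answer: $\frac{2450924884849}{3418801} \approx 7.169 \cdot 10^{5}$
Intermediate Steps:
$b{\left(F,N \right)} = 9 - 2 N$ ($b{\left(F,N \right)} = 9 - \left(N + N\right) = 9 - 2 N$)
$t = - \frac{388}{43}$ ($t = -9 + \frac{1}{-38 - 5} = -9 + \frac{1}{-43} = -9 - \frac{1}{43} = - \frac{388}{43} \approx -9.0233$)
$C{\left(L \right)} = - \frac{3}{2} + \frac{L}{2}$ ($C{\left(L \right)} = - \frac{3 - L}{2} = - \frac{3}{2} + \frac{L}{2}$)
$V{\left(j \right)} = 1 + j^{2} - 38 j$ ($V{\left(j \right)} = \left(j^{2} - 38 j\right) - \left(\frac{3}{2} - \frac{9 - 4}{2}\right) = \left(j^{2} - 38 j\right) + \left(- \frac{3}{2} + \frac{1}{2} \cdot 5\right) = \left(j^{2} - 38 j\right) + \left(- \frac{3}{2} + \frac{5}{2}\right) = \left(j^{2} - 38 j\right) + 1 = 1 + j^{2} - 38 j$)
$\left(V{\left(t \right)} - 1272\right)^{2} = \left(\left(1 + \left(- \frac{388}{43}\right)^{2} - - \frac{14744}{43}\right) - 1272\right)^{2} = \left(\left(1 + \frac{150544}{1849} + \frac{14744}{43}\right) - 1272\right)^{2} = \left(\frac{786385}{1849} - 1272\right)^{2} = \left(- \frac{1565543}{1849}\right)^{2} = \frac{2450924884849}{3418801}$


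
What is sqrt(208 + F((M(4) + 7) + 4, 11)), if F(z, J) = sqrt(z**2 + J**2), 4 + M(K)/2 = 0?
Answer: sqrt(208 + sqrt(130)) ≈ 14.812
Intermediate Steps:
M(K) = -8 (M(K) = -8 + 2*0 = -8 + 0 = -8)
F(z, J) = sqrt(J**2 + z**2)
sqrt(208 + F((M(4) + 7) + 4, 11)) = sqrt(208 + sqrt(11**2 + ((-8 + 7) + 4)**2)) = sqrt(208 + sqrt(121 + (-1 + 4)**2)) = sqrt(208 + sqrt(121 + 3**2)) = sqrt(208 + sqrt(121 + 9)) = sqrt(208 + sqrt(130))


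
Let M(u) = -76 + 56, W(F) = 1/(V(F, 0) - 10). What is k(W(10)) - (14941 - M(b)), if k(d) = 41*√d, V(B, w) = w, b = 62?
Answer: -14961 + 41*I*√10/10 ≈ -14961.0 + 12.965*I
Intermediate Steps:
W(F) = -⅒ (W(F) = 1/(0 - 10) = 1/(-10) = -⅒)
M(u) = -20
k(W(10)) - (14941 - M(b)) = 41*√(-⅒) - (14941 - 1*(-20)) = 41*(I*√10/10) - (14941 + 20) = 41*I*√10/10 - 1*14961 = 41*I*√10/10 - 14961 = -14961 + 41*I*√10/10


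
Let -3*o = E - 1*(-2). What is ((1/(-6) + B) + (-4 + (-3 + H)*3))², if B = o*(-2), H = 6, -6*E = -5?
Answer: 14641/324 ≈ 45.188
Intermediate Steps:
E = ⅚ (E = -⅙*(-5) = ⅚ ≈ 0.83333)
o = -17/18 (o = -(⅚ - 1*(-2))/3 = -(⅚ + 2)/3 = -⅓*17/6 = -17/18 ≈ -0.94444)
B = 17/9 (B = -17/18*(-2) = 17/9 ≈ 1.8889)
((1/(-6) + B) + (-4 + (-3 + H)*3))² = ((1/(-6) + 17/9) + (-4 + (-3 + 6)*3))² = ((-⅙ + 17/9) + (-4 + 3*3))² = (31/18 + (-4 + 9))² = (31/18 + 5)² = (121/18)² = 14641/324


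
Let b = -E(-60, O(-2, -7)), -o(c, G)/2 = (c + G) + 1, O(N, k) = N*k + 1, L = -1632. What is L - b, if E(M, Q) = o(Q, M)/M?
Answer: -24502/15 ≈ -1633.5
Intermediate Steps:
O(N, k) = 1 + N*k
o(c, G) = -2 - 2*G - 2*c (o(c, G) = -2*((c + G) + 1) = -2*((G + c) + 1) = -2*(1 + G + c) = -2 - 2*G - 2*c)
E(M, Q) = (-2 - 2*M - 2*Q)/M
b = 22/15 (b = -2*(-1 - 1*(-60) - (1 - 2*(-7)))/(-60) = -2*(-1)*(-1 + 60 - (1 + 14))/60 = -2*(-1)*(-1 + 60 - 1*15)/60 = -2*(-1)*(-1 + 60 - 15)/60 = -2*(-1)*44/60 = -1*(-22/15) = 22/15 ≈ 1.4667)
L - b = -1632 - 1*22/15 = -1632 - 22/15 = -24502/15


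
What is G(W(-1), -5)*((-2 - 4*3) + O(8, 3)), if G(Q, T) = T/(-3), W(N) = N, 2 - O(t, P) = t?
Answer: -100/3 ≈ -33.333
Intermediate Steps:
O(t, P) = 2 - t
G(Q, T) = -T/3 (G(Q, T) = T*(-1/3) = -T/3)
G(W(-1), -5)*((-2 - 4*3) + O(8, 3)) = (-1/3*(-5))*((-2 - 4*3) + (2 - 1*8)) = 5*((-2 - 12) + (2 - 8))/3 = 5*(-14 - 6)/3 = (5/3)*(-20) = -100/3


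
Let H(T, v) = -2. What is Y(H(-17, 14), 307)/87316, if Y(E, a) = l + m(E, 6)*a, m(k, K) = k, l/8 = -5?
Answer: -327/43658 ≈ -0.0074900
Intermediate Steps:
l = -40 (l = 8*(-5) = -40)
Y(E, a) = -40 + E*a
Y(H(-17, 14), 307)/87316 = (-40 - 2*307)/87316 = (-40 - 614)*(1/87316) = -654*1/87316 = -327/43658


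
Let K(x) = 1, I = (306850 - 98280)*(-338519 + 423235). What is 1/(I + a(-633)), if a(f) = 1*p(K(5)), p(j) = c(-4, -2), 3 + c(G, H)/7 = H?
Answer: 1/17669216085 ≈ 5.6596e-11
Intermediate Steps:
I = 17669216120 (I = 208570*84716 = 17669216120)
c(G, H) = -21 + 7*H
p(j) = -35 (p(j) = -21 + 7*(-2) = -21 - 14 = -35)
a(f) = -35 (a(f) = 1*(-35) = -35)
1/(I + a(-633)) = 1/(17669216120 - 35) = 1/17669216085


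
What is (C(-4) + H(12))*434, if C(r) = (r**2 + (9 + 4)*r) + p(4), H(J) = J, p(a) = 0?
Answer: -10416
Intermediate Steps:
C(r) = r**2 + 13*r (C(r) = (r**2 + (9 + 4)*r) + 0 = (r**2 + 13*r) + 0 = r**2 + 13*r)
(C(-4) + H(12))*434 = (-4*(13 - 4) + 12)*434 = (-4*9 + 12)*434 = (-36 + 12)*434 = -24*434 = -10416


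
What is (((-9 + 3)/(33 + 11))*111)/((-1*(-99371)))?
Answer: -333/2186162 ≈ -0.00015232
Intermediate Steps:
(((-9 + 3)/(33 + 11))*111)/((-1*(-99371))) = (-6/44*111)/99371 = (-6*1/44*111)*(1/99371) = -3/22*111*(1/99371) = -333/22*1/99371 = -333/2186162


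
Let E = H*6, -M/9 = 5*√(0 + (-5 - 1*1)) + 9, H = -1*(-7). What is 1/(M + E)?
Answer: I/(3*(-13*I + 15*√6)) ≈ -0.0028528 + 0.0080628*I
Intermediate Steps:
H = 7
M = -81 - 45*I*√6 (M = -9*(5*√(0 + (-5 - 1*1)) + 9) = -9*(5*√(0 + (-5 - 1)) + 9) = -9*(5*√(0 - 6) + 9) = -9*(5*√(-6) + 9) = -9*(5*(I*√6) + 9) = -9*(5*I*√6 + 9) = -9*(9 + 5*I*√6) = -81 - 45*I*√6 ≈ -81.0 - 110.23*I)
E = 42 (E = 7*6 = 42)
1/(M + E) = 1/((-81 - 45*I*√6) + 42) = 1/(-39 - 45*I*√6)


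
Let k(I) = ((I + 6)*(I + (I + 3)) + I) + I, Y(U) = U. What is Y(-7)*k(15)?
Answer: -5061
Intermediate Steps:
k(I) = 2*I + (3 + 2*I)*(6 + I) (k(I) = ((6 + I)*(I + (3 + I)) + I) + I = ((6 + I)*(3 + 2*I) + I) + I = ((3 + 2*I)*(6 + I) + I) + I = (I + (3 + 2*I)*(6 + I)) + I = 2*I + (3 + 2*I)*(6 + I))
Y(-7)*k(15) = -7*(18 + 2*15² + 17*15) = -7*(18 + 2*225 + 255) = -7*(18 + 450 + 255) = -7*723 = -5061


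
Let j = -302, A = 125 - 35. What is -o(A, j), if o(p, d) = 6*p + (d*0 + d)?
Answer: -238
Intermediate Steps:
A = 90
o(p, d) = d + 6*p (o(p, d) = 6*p + (0 + d) = 6*p + d = d + 6*p)
-o(A, j) = -(-302 + 6*90) = -(-302 + 540) = -1*238 = -238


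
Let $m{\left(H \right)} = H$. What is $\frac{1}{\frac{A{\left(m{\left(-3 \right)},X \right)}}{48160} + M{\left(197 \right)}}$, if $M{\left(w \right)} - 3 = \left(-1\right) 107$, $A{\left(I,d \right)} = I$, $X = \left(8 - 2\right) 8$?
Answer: $- \frac{48160}{5008643} \approx -0.0096154$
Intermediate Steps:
$X = 48$ ($X = 6 \cdot 8 = 48$)
$M{\left(w \right)} = -104$ ($M{\left(w \right)} = 3 - 107 = -104$)
$\frac{1}{\frac{A{\left(m{\left(-3 \right)},X \right)}}{48160} + M{\left(197 \right)}} = \frac{1}{- \frac{3}{48160} - 104} = \frac{1}{- \frac{5008643}{48160}} = - \frac{48160}{5008643}$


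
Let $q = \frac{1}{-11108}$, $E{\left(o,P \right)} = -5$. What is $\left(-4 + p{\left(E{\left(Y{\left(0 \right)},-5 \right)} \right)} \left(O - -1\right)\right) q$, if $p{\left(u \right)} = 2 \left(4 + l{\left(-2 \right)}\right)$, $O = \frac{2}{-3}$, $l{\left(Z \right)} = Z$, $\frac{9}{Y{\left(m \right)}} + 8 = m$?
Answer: $\frac{2}{8331} \approx 0.00024007$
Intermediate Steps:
$Y{\left(m \right)} = \frac{9}{-8 + m}$
$O = - \frac{2}{3}$ ($O = 2 \left(- \frac{1}{3}\right) = - \frac{2}{3} \approx -0.66667$)
$p{\left(u \right)} = 4$ ($p{\left(u \right)} = 2 \left(4 - 2\right) = 2 \cdot 2 = 4$)
$q = - \frac{1}{11108} \approx -9.0025 \cdot 10^{-5}$
$\left(-4 + p{\left(E{\left(Y{\left(0 \right)},-5 \right)} \right)} \left(O - -1\right)\right) q = \left(-4 + 4 \left(- \frac{2}{3} - -1\right)\right) \left(- \frac{1}{11108}\right) = \left(-4 + 4 \left(- \frac{2}{3} + 1\right)\right) \left(- \frac{1}{11108}\right) = \left(-4 + 4 \cdot \frac{1}{3}\right) \left(- \frac{1}{11108}\right) = \left(-4 + \frac{4}{3}\right) \left(- \frac{1}{11108}\right) = \left(- \frac{8}{3}\right) \left(- \frac{1}{11108}\right) = \frac{2}{8331}$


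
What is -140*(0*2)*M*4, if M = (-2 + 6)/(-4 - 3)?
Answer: 0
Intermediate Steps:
M = -4/7 (M = 4/(-7) = 4*(-⅐) = -4/7 ≈ -0.57143)
-140*(0*2)*M*4 = -140*(0*2)*(-4/7)*4 = -140*0*(-4/7)*4 = -0*4 = -140*0 = 0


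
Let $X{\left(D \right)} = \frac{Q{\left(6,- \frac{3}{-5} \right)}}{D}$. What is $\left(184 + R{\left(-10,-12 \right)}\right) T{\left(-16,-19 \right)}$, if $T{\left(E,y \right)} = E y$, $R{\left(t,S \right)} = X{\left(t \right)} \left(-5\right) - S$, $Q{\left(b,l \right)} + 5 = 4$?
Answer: $59432$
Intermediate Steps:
$Q{\left(b,l \right)} = -1$ ($Q{\left(b,l \right)} = -5 + 4 = -1$)
$X{\left(D \right)} = - \frac{1}{D}$
$R{\left(t,S \right)} = - S + \frac{5}{t}$ ($R{\left(t,S \right)} = - \frac{1}{t} \left(-5\right) - S = \frac{5}{t} - S = - S + \frac{5}{t}$)
$\left(184 + R{\left(-10,-12 \right)}\right) T{\left(-16,-19 \right)} = \left(184 + \left(\left(-1\right) \left(-12\right) + \frac{5}{-10}\right)\right) \left(\left(-16\right) \left(-19\right)\right) = \left(184 + \left(12 + 5 \left(- \frac{1}{10}\right)\right)\right) 304 = \left(184 + \left(12 - \frac{1}{2}\right)\right) 304 = \left(184 + \frac{23}{2}\right) 304 = \frac{391}{2} \cdot 304 = 59432$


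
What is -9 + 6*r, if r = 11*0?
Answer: -9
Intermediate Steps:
r = 0
-9 + 6*r = -9 + 6*0 = -9 + 0 = -9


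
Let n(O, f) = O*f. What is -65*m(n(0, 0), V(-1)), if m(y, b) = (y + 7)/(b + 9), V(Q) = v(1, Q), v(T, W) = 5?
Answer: -65/2 ≈ -32.500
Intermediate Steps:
V(Q) = 5
m(y, b) = (7 + y)/(9 + b)
-65*m(n(0, 0), V(-1)) = -65*(7 + 0*0)/(9 + 5) = -65*(7 + 0)/14 = -65*7/14 = -65*½ = -65/2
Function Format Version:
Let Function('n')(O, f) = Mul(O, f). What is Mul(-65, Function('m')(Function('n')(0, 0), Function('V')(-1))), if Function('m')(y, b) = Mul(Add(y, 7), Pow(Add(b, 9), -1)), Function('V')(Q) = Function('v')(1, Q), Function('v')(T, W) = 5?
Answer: Rational(-65, 2) ≈ -32.500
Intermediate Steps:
Function('V')(Q) = 5
Function('m')(y, b) = Mul(Pow(Add(9, b), -1), Add(7, y)) (Function('m')(y, b) = Mul(Add(7, y), Pow(Add(9, b), -1)) = Mul(Pow(Add(9, b), -1), Add(7, y)))
Mul(-65, Function('m')(Function('n')(0, 0), Function('V')(-1))) = Mul(-65, Mul(Pow(Add(9, 5), -1), Add(7, Mul(0, 0)))) = Mul(-65, Mul(Pow(14, -1), Add(7, 0))) = Mul(-65, Mul(Rational(1, 14), 7)) = Mul(-65, Rational(1, 2)) = Rational(-65, 2)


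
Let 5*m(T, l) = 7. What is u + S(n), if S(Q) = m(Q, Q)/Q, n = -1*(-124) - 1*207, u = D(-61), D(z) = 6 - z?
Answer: 27798/415 ≈ 66.983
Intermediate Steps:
m(T, l) = 7/5 (m(T, l) = (⅕)*7 = 7/5)
u = 67 (u = 6 - 1*(-61) = 6 + 61 = 67)
n = -83 (n = 124 - 207 = -83)
S(Q) = 7/(5*Q)
u + S(n) = 67 + (7/5)/(-83) = 67 + (7/5)*(-1/83) = 67 - 7/415 = 27798/415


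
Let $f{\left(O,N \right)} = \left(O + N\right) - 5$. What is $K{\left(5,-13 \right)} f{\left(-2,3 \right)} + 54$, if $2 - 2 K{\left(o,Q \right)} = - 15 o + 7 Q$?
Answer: $-282$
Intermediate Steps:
$K{\left(o,Q \right)} = 1 - \frac{7 Q}{2} + \frac{15 o}{2}$ ($K{\left(o,Q \right)} = 1 - \frac{- 15 o + 7 Q}{2} = 1 - \left(- \frac{15 o}{2} + \frac{7 Q}{2}\right) = 1 - \frac{7 Q}{2} + \frac{15 o}{2}$)
$f{\left(O,N \right)} = -5 + N + O$ ($f{\left(O,N \right)} = \left(N + O\right) - 5 = -5 + N + O$)
$K{\left(5,-13 \right)} f{\left(-2,3 \right)} + 54 = \left(1 - - \frac{91}{2} + \frac{15}{2} \cdot 5\right) \left(-5 + 3 - 2\right) + 54 = \left(1 + \frac{91}{2} + \frac{75}{2}\right) \left(-4\right) + 54 = 84 \left(-4\right) + 54 = -336 + 54 = -282$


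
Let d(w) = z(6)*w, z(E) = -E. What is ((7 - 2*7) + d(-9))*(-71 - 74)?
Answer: -6815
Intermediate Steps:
d(w) = -6*w (d(w) = (-1*6)*w = -6*w)
((7 - 2*7) + d(-9))*(-71 - 74) = ((7 - 2*7) - 6*(-9))*(-71 - 74) = ((7 - 14) + 54)*(-145) = (-7 + 54)*(-145) = 47*(-145) = -6815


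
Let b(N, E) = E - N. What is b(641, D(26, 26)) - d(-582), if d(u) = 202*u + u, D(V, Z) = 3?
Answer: 117508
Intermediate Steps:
d(u) = 203*u
b(641, D(26, 26)) - d(-582) = (3 - 1*641) - 203*(-582) = (3 - 641) - 1*(-118146) = -638 + 118146 = 117508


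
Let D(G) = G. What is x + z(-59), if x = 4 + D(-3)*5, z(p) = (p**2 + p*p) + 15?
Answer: 6966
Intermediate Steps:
z(p) = 15 + 2*p**2 (z(p) = (p**2 + p**2) + 15 = 2*p**2 + 15 = 15 + 2*p**2)
x = -11 (x = 4 - 3*5 = 4 - 15 = -11)
x + z(-59) = -11 + (15 + 2*(-59)**2) = -11 + (15 + 2*3481) = -11 + (15 + 6962) = -11 + 6977 = 6966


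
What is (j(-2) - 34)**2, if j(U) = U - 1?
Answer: 1369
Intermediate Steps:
j(U) = -1 + U
(j(-2) - 34)**2 = ((-1 - 2) - 34)**2 = (-3 - 34)**2 = (-37)**2 = 1369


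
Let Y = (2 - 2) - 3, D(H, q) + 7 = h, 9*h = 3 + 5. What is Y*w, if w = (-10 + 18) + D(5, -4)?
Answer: -17/3 ≈ -5.6667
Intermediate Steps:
h = 8/9 (h = (3 + 5)/9 = (⅑)*8 = 8/9 ≈ 0.88889)
D(H, q) = -55/9 (D(H, q) = -7 + 8/9 = -55/9)
Y = -3 (Y = 0 - 3 = -3)
w = 17/9 (w = (-10 + 18) - 55/9 = 8 - 55/9 = 17/9 ≈ 1.8889)
Y*w = -3*17/9 = -17/3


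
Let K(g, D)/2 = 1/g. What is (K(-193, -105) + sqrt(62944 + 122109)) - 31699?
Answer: -6117909/193 + sqrt(185053) ≈ -31269.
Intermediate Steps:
K(g, D) = 2/g
(K(-193, -105) + sqrt(62944 + 122109)) - 31699 = (2/(-193) + sqrt(62944 + 122109)) - 31699 = (2*(-1/193) + sqrt(185053)) - 31699 = (-2/193 + sqrt(185053)) - 31699 = -6117909/193 + sqrt(185053)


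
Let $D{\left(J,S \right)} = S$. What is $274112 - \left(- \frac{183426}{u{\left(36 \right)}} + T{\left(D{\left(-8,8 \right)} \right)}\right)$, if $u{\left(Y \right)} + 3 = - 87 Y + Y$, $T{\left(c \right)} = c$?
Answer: $\frac{283088290}{1033} \approx 2.7405 \cdot 10^{5}$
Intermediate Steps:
$u{\left(Y \right)} = -3 - 86 Y$ ($u{\left(Y \right)} = -3 + \left(- 87 Y + Y\right) = -3 - 86 Y$)
$274112 - \left(- \frac{183426}{u{\left(36 \right)}} + T{\left(D{\left(-8,8 \right)} \right)}\right) = 274112 - \left(- \frac{183426}{-3 - 3096} + 8\right) = 274112 - \left(- \frac{183426}{-3099} + 8\right) = 274112 - \left(\left(-183426\right) \left(- \frac{1}{3099}\right) + 8\right) = 274112 - \left(\frac{61142}{1033} + 8\right) = 274112 - \frac{69406}{1033} = \frac{283088290}{1033}$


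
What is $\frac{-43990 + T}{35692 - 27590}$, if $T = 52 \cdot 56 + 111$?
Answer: $- \frac{40967}{8102} \approx -5.0564$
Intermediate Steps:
$T = 3023$ ($T = 2912 + 111 = 3023$)
$\frac{-43990 + T}{35692 - 27590} = \frac{-43990 + 3023}{35692 - 27590} = - \frac{40967}{8102}$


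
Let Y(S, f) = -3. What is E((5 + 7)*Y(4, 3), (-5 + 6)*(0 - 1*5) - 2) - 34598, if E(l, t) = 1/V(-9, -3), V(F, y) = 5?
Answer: -172989/5 ≈ -34598.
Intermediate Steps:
E(l, t) = ⅕ (E(l, t) = 1/5 = ⅕)
E((5 + 7)*Y(4, 3), (-5 + 6)*(0 - 1*5) - 2) - 34598 = ⅕ - 34598 = -172989/5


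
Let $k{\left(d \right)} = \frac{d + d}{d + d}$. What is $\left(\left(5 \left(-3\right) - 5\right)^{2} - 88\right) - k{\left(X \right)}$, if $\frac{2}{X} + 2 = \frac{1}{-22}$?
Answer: $311$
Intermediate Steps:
$X = - \frac{44}{45}$ ($X = \frac{2}{-2 + \frac{1}{-22}} = \frac{2}{-2 - \frac{1}{22}} = \frac{2}{- \frac{45}{22}} = 2 \left(- \frac{22}{45}\right) = - \frac{44}{45} \approx -0.97778$)
$k{\left(d \right)} = 1$ ($k{\left(d \right)} = \frac{2 d}{2 d} = 2 d \frac{1}{2 d} = 1$)
$\left(\left(5 \left(-3\right) - 5\right)^{2} - 88\right) - k{\left(X \right)} = \left(\left(5 \left(-3\right) - 5\right)^{2} - 88\right) - 1 = \left(\left(-15 - 5\right)^{2} - 88\right) - 1 = \left(\left(-20\right)^{2} - 88\right) - 1 = \left(400 - 88\right) - 1 = 312 - 1 = 311$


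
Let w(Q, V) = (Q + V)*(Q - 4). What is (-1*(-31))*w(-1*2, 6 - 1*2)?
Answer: -372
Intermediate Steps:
w(Q, V) = (-4 + Q)*(Q + V) (w(Q, V) = (Q + V)*(-4 + Q) = (-4 + Q)*(Q + V))
(-1*(-31))*w(-1*2, 6 - 1*2) = (-1*(-31))*((-1*2)² - (-4)*2 - 4*(6 - 1*2) + (-1*2)*(6 - 1*2)) = 31*((-2)² - 4*(-2) - 4*(6 - 2) - 2*(6 - 2)) = 31*(4 + 8 - 4*4 - 2*4) = 31*(4 + 8 - 16 - 8) = 31*(-12) = -372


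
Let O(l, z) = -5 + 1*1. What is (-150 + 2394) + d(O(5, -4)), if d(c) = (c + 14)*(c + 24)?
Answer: 2444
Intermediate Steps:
O(l, z) = -4 (O(l, z) = -5 + 1 = -4)
d(c) = (14 + c)*(24 + c)
(-150 + 2394) + d(O(5, -4)) = (-150 + 2394) + (336 + (-4)**2 + 38*(-4)) = 2244 + (336 + 16 - 152) = 2244 + 200 = 2444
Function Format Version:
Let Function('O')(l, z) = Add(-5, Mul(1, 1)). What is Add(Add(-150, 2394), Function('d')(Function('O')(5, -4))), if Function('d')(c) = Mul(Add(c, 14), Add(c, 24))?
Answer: 2444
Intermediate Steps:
Function('O')(l, z) = -4 (Function('O')(l, z) = Add(-5, 1) = -4)
Function('d')(c) = Mul(Add(14, c), Add(24, c))
Add(Add(-150, 2394), Function('d')(Function('O')(5, -4))) = Add(Add(-150, 2394), Add(336, Pow(-4, 2), Mul(38, -4))) = Add(2244, Add(336, 16, -152)) = Add(2244, 200) = 2444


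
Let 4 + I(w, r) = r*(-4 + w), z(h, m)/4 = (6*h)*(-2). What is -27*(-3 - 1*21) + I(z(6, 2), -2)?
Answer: 1228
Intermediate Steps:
z(h, m) = -48*h (z(h, m) = 4*((6*h)*(-2)) = 4*(-12*h) = -48*h)
I(w, r) = -4 + r*(-4 + w)
-27*(-3 - 1*21) + I(z(6, 2), -2) = -27*(-3 - 1*21) + (-4 - 4*(-2) - (-96)*6) = -27*(-3 - 21) + (-4 + 8 - 2*(-288)) = -27*(-24) + (-4 + 8 + 576) = 648 + 580 = 1228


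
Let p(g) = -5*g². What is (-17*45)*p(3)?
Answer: 34425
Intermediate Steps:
(-17*45)*p(3) = (-17*45)*(-5*3²) = -(-3825)*9 = -765*(-45) = 34425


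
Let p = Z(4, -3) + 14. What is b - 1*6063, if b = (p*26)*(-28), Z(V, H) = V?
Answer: -19167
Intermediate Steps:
p = 18 (p = 4 + 14 = 18)
b = -13104 (b = (18*26)*(-28) = 468*(-28) = -13104)
b - 1*6063 = -13104 - 1*6063 = -13104 - 6063 = -19167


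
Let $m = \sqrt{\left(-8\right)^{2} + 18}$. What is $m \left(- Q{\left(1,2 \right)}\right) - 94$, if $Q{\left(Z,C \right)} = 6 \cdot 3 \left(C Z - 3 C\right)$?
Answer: $-94 + 72 \sqrt{82} \approx 557.99$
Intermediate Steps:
$Q{\left(Z,C \right)} = - 54 C + 18 C Z$ ($Q{\left(Z,C \right)} = 18 \left(- 3 C + C Z\right) = - 54 C + 18 C Z$)
$m = \sqrt{82}$ ($m = \sqrt{64 + 18} = \sqrt{82} \approx 9.0554$)
$m \left(- Q{\left(1,2 \right)}\right) - 94 = \sqrt{82} \left(- 18 \cdot 2 \left(-3 + 1\right)\right) - 94 = \sqrt{82} \left(- 18 \cdot 2 \left(-2\right)\right) - 94 = \sqrt{82} \left(\left(-1\right) \left(-72\right)\right) - 94 = \sqrt{82} \cdot 72 - 94 = 72 \sqrt{82} - 94 = -94 + 72 \sqrt{82}$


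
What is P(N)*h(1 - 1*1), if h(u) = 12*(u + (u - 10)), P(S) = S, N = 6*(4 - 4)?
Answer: 0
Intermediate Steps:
N = 0 (N = 6*0 = 0)
h(u) = -120 + 24*u (h(u) = 12*(u + (-10 + u)) = 12*(-10 + 2*u) = -120 + 24*u)
P(N)*h(1 - 1*1) = 0*(-120 + 24*(1 - 1*1)) = 0*(-120 + 24*(1 - 1)) = 0*(-120 + 24*0) = 0*(-120 + 0) = 0*(-120) = 0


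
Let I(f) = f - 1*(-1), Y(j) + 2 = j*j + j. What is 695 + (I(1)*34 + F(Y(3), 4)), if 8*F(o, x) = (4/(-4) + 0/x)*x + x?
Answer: 763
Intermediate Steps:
Y(j) = -2 + j + j² (Y(j) = -2 + (j*j + j) = -2 + (j² + j) = -2 + (j + j²) = -2 + j + j²)
F(o, x) = 0 (F(o, x) = ((4/(-4) + 0/x)*x + x)/8 = ((4*(-¼) + 0)*x + x)/8 = ((-1 + 0)*x + x)/8 = (-x + x)/8 = (⅛)*0 = 0)
I(f) = 1 + f (I(f) = f + 1 = 1 + f)
695 + (I(1)*34 + F(Y(3), 4)) = 695 + ((1 + 1)*34 + 0) = 695 + (2*34 + 0) = 695 + (68 + 0) = 695 + 68 = 763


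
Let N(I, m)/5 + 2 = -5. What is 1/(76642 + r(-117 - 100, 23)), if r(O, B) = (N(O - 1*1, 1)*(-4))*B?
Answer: 1/79862 ≈ 1.2522e-5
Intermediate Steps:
N(I, m) = -35 (N(I, m) = -10 + 5*(-5) = -10 - 25 = -35)
r(O, B) = 140*B (r(O, B) = (-35*(-4))*B = 140*B)
1/(76642 + r(-117 - 100, 23)) = 1/(76642 + 140*23) = 1/(76642 + 3220) = 1/79862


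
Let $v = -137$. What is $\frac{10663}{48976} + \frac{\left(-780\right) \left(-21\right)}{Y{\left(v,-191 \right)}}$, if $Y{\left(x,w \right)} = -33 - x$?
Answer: $\frac{7724383}{48976} \approx 157.72$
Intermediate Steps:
$\frac{10663}{48976} + \frac{\left(-780\right) \left(-21\right)}{Y{\left(v,-191 \right)}} = \frac{10663}{48976} + \frac{\left(-780\right) \left(-21\right)}{-33 - -137} = 10663 \cdot \frac{1}{48976} + \frac{16380}{-33 + 137} = \frac{10663}{48976} + \frac{16380}{104} = \frac{10663}{48976} + 16380 \cdot \frac{1}{104} = \frac{10663}{48976} + \frac{315}{2} = \frac{7724383}{48976}$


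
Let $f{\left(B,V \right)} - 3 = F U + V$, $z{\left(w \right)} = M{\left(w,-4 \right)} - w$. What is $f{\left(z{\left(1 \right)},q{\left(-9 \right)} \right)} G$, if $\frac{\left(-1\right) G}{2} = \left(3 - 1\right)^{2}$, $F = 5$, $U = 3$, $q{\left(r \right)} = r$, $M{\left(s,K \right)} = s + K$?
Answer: $-72$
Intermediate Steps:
$M{\left(s,K \right)} = K + s$
$G = -8$ ($G = - 2 \left(3 - 1\right)^{2} = - 2 \cdot 2^{2} = \left(-2\right) 4 = -8$)
$z{\left(w \right)} = -4$ ($z{\left(w \right)} = \left(-4 + w\right) - w = -4$)
$f{\left(B,V \right)} = 18 + V$ ($f{\left(B,V \right)} = 3 + \left(5 \cdot 3 + V\right) = 3 + \left(15 + V\right) = 18 + V$)
$f{\left(z{\left(1 \right)},q{\left(-9 \right)} \right)} G = \left(18 - 9\right) \left(-8\right) = 9 \left(-8\right) = -72$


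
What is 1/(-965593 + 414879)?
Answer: -1/550714 ≈ -1.8158e-6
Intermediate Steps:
1/(-965593 + 414879) = 1/(-550714) = -1/550714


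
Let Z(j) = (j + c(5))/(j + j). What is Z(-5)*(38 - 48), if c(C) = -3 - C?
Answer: -13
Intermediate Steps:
Z(j) = (-8 + j)/(2*j) (Z(j) = (j + (-3 - 1*5))/(j + j) = (j + (-3 - 5))/((2*j)) = (j - 8)*(1/(2*j)) = (-8 + j)*(1/(2*j)) = (-8 + j)/(2*j))
Z(-5)*(38 - 48) = ((1/2)*(-8 - 5)/(-5))*(38 - 48) = ((1/2)*(-1/5)*(-13))*(-10) = (13/10)*(-10) = -13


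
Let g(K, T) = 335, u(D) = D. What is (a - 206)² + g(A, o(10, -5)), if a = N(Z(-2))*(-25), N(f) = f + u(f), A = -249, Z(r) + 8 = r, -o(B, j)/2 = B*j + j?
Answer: 86771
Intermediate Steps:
o(B, j) = -2*j - 2*B*j (o(B, j) = -2*(B*j + j) = -2*(j + B*j) = -2*j - 2*B*j)
Z(r) = -8 + r
N(f) = 2*f (N(f) = f + f = 2*f)
a = 500 (a = (2*(-8 - 2))*(-25) = (2*(-10))*(-25) = -20*(-25) = 500)
(a - 206)² + g(A, o(10, -5)) = (500 - 206)² + 335 = 294² + 335 = 86436 + 335 = 86771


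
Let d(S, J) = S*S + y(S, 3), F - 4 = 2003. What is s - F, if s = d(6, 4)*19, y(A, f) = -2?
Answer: -1361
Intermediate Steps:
F = 2007 (F = 4 + 2003 = 2007)
d(S, J) = -2 + S**2 (d(S, J) = S*S - 2 = S**2 - 2 = -2 + S**2)
s = 646 (s = (-2 + 6**2)*19 = (-2 + 36)*19 = 34*19 = 646)
s - F = 646 - 1*2007 = 646 - 2007 = -1361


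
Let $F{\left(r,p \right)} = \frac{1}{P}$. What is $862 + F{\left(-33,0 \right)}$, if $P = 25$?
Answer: $\frac{21551}{25} \approx 862.04$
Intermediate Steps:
$F{\left(r,p \right)} = \frac{1}{25}$
$862 + F{\left(-33,0 \right)} = 862 + \frac{1}{25} = \frac{21551}{25}$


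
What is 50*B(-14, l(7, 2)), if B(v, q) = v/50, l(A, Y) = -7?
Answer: -14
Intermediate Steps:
B(v, q) = v/50 (B(v, q) = v*(1/50) = v/50)
50*B(-14, l(7, 2)) = 50*((1/50)*(-14)) = 50*(-7/25) = -14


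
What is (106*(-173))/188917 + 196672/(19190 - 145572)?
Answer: -19736138670/11937854147 ≈ -1.6532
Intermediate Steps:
(106*(-173))/188917 + 196672/(19190 - 145572) = -18338*1/188917 + 196672/(-126382) = -18338/188917 + 196672*(-1/126382) = -18338/188917 - 98336/63191 = -19736138670/11937854147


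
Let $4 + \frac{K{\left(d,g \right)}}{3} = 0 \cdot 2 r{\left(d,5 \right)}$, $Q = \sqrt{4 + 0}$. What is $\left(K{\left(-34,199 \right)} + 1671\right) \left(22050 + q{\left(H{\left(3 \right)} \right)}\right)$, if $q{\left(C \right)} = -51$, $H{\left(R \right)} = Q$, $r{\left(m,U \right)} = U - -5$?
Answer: $36496341$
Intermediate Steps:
$r{\left(m,U \right)} = 5 + U$ ($r{\left(m,U \right)} = U + 5 = 5 + U$)
$Q = 2$ ($Q = \sqrt{4} = 2$)
$H{\left(R \right)} = 2$
$K{\left(d,g \right)} = -12$ ($K{\left(d,g \right)} = -12 + 3 \cdot 0 \cdot 2 \left(5 + 5\right) = -12 + 3 \cdot 0 \cdot 10 = -12 + 3 \cdot 0 = -12 + 0 = -12$)
$\left(K{\left(-34,199 \right)} + 1671\right) \left(22050 + q{\left(H{\left(3 \right)} \right)}\right) = \left(-12 + 1671\right) \left(22050 - 51\right) = 1659 \cdot 21999 = 36496341$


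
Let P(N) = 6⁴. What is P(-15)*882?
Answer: 1143072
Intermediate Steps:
P(N) = 1296
P(-15)*882 = 1296*882 = 1143072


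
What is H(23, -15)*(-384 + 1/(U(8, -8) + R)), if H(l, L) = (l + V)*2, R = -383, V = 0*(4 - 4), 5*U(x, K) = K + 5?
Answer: -16939891/959 ≈ -17664.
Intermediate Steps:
U(x, K) = 1 + K/5 (U(x, K) = (K + 5)/5 = (5 + K)/5 = 1 + K/5)
V = 0 (V = 0*0 = 0)
H(l, L) = 2*l (H(l, L) = (l + 0)*2 = l*2 = 2*l)
H(23, -15)*(-384 + 1/(U(8, -8) + R)) = (2*23)*(-384 + 1/((1 + (⅕)*(-8)) - 383)) = 46*(-384 + 1/((1 - 8/5) - 383)) = 46*(-384 + 1/(-⅗ - 383)) = 46*(-384 + 1/(-1918/5)) = 46*(-384 - 5/1918) = 46*(-736517/1918) = -16939891/959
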